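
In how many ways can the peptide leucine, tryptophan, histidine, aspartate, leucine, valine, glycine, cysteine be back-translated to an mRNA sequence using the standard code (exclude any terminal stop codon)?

Leu: 6 codons.
Trp: 1 codon.
His: 2 codons.
Asp: 2 codons.
Leu: 6 codons.
Val: 4 codons.
Gly: 4 codons.
Cys: 2 codons.
6 × 1 × 2 × 2 × 6 × 4 × 4 × 2 = 4608.

4608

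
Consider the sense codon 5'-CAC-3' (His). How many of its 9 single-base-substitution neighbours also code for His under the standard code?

1

Position 1: none → 0 synonymous.
Position 2: none → 0 synonymous.
Position 3: CAU → 1 synonymous.
Total: 0 + 0 + 1 = 1.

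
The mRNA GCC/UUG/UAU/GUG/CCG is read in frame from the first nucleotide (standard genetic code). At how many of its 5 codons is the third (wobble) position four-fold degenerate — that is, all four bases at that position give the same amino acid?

3

Codon 1 GCC (Ala): third position 4-fold.
Codon 2 UUG (Leu): third position 2-fold.
Codon 3 UAU (Tyr): third position 2-fold.
Codon 4 GUG (Val): third position 4-fold.
Codon 5 CCG (Pro): third position 4-fold.
Four-fold degenerate third positions: 3.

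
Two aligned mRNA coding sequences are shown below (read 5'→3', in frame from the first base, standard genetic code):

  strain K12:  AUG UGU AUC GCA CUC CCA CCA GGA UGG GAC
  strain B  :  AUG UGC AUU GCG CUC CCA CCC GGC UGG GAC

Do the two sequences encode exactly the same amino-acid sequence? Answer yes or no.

Codon 1: AUG Met / AUG Met — identical.
Codon 2: UGU Cys / UGC Cys — synonymous.
Codon 3: AUC Ile / AUU Ile — synonymous.
Codon 4: GCA Ala / GCG Ala — synonymous.
Codon 5: CUC Leu / CUC Leu — identical.
Codon 6: CCA Pro / CCA Pro — identical.
Codon 7: CCA Pro / CCC Pro — synonymous.
Codon 8: GGA Gly / GGC Gly — synonymous.
Codon 9: UGG Trp / UGG Trp — identical.
Codon 10: GAC Asp / GAC Asp — identical.
Nonsynonymous differences: 0 → same protein.

yes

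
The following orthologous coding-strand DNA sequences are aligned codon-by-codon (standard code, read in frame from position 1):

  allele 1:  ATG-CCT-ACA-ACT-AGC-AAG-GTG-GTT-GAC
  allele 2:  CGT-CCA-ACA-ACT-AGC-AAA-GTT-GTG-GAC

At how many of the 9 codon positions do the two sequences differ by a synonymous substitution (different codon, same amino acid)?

4

Codon 1: ATG Met / CGT Arg — nonsynonymous.
Codon 2: CCT Pro / CCA Pro — synonymous.
Codon 3: ACA Thr / ACA Thr — identical.
Codon 4: ACT Thr / ACT Thr — identical.
Codon 5: AGC Ser / AGC Ser — identical.
Codon 6: AAG Lys / AAA Lys — synonymous.
Codon 7: GTG Val / GTT Val — synonymous.
Codon 8: GTT Val / GTG Val — synonymous.
Codon 9: GAC Asp / GAC Asp — identical.
Synonymous differences: 4.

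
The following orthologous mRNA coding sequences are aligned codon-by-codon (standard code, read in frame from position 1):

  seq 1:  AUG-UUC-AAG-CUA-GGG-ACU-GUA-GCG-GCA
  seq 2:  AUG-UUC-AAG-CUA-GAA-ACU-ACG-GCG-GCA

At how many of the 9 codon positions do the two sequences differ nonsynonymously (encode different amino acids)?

2

Codon 1: AUG Met / AUG Met — identical.
Codon 2: UUC Phe / UUC Phe — identical.
Codon 3: AAG Lys / AAG Lys — identical.
Codon 4: CUA Leu / CUA Leu — identical.
Codon 5: GGG Gly / GAA Glu — nonsynonymous.
Codon 6: ACU Thr / ACU Thr — identical.
Codon 7: GUA Val / ACG Thr — nonsynonymous.
Codon 8: GCG Ala / GCG Ala — identical.
Codon 9: GCA Ala / GCA Ala — identical.
Nonsynonymous differences: 2.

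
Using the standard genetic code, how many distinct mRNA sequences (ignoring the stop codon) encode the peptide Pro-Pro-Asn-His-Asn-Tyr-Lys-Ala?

Pro: 4 codons.
Pro: 4 codons.
Asn: 2 codons.
His: 2 codons.
Asn: 2 codons.
Tyr: 2 codons.
Lys: 2 codons.
Ala: 4 codons.
4 × 4 × 2 × 2 × 2 × 2 × 2 × 4 = 2048.

2048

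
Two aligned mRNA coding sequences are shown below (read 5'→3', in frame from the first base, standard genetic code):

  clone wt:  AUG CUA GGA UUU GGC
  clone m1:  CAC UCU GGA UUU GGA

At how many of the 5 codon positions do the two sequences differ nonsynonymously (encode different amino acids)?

2

Codon 1: AUG Met / CAC His — nonsynonymous.
Codon 2: CUA Leu / UCU Ser — nonsynonymous.
Codon 3: GGA Gly / GGA Gly — identical.
Codon 4: UUU Phe / UUU Phe — identical.
Codon 5: GGC Gly / GGA Gly — synonymous.
Nonsynonymous differences: 2.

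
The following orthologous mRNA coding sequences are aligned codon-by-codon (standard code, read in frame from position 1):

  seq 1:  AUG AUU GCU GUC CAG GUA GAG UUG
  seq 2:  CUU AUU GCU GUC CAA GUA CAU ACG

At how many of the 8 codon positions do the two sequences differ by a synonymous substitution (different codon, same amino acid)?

Codon 1: AUG Met / CUU Leu — nonsynonymous.
Codon 2: AUU Ile / AUU Ile — identical.
Codon 3: GCU Ala / GCU Ala — identical.
Codon 4: GUC Val / GUC Val — identical.
Codon 5: CAG Gln / CAA Gln — synonymous.
Codon 6: GUA Val / GUA Val — identical.
Codon 7: GAG Glu / CAU His — nonsynonymous.
Codon 8: UUG Leu / ACG Thr — nonsynonymous.
Synonymous differences: 1.

1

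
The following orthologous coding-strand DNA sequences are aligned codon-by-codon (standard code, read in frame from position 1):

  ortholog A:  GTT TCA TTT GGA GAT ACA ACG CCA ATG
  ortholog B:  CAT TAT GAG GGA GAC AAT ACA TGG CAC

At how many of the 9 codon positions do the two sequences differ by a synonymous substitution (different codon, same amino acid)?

Codon 1: GTT Val / CAT His — nonsynonymous.
Codon 2: TCA Ser / TAT Tyr — nonsynonymous.
Codon 3: TTT Phe / GAG Glu — nonsynonymous.
Codon 4: GGA Gly / GGA Gly — identical.
Codon 5: GAT Asp / GAC Asp — synonymous.
Codon 6: ACA Thr / AAT Asn — nonsynonymous.
Codon 7: ACG Thr / ACA Thr — synonymous.
Codon 8: CCA Pro / TGG Trp — nonsynonymous.
Codon 9: ATG Met / CAC His — nonsynonymous.
Synonymous differences: 2.

2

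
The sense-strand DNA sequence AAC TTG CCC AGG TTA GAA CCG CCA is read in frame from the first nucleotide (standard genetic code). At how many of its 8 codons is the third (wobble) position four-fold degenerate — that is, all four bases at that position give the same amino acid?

Codon 1 AAC (Asn): third position 2-fold.
Codon 2 TTG (Leu): third position 2-fold.
Codon 3 CCC (Pro): third position 4-fold.
Codon 4 AGG (Arg): third position 2-fold.
Codon 5 TTA (Leu): third position 2-fold.
Codon 6 GAA (Glu): third position 2-fold.
Codon 7 CCG (Pro): third position 4-fold.
Codon 8 CCA (Pro): third position 4-fold.
Four-fold degenerate third positions: 3.

3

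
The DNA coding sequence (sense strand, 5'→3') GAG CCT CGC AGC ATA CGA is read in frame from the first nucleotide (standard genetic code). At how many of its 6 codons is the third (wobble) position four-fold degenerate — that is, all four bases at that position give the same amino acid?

3

Codon 1 GAG (Glu): third position 2-fold.
Codon 2 CCT (Pro): third position 4-fold.
Codon 3 CGC (Arg): third position 4-fold.
Codon 4 AGC (Ser): third position 2-fold.
Codon 5 ATA (Ile): third position 3-fold.
Codon 6 CGA (Arg): third position 4-fold.
Four-fold degenerate third positions: 3.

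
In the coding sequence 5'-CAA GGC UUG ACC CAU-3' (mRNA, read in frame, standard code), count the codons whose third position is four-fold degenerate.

Codon 1 CAA (Gln): third position 2-fold.
Codon 2 GGC (Gly): third position 4-fold.
Codon 3 UUG (Leu): third position 2-fold.
Codon 4 ACC (Thr): third position 4-fold.
Codon 5 CAU (His): third position 2-fold.
Four-fold degenerate third positions: 2.

2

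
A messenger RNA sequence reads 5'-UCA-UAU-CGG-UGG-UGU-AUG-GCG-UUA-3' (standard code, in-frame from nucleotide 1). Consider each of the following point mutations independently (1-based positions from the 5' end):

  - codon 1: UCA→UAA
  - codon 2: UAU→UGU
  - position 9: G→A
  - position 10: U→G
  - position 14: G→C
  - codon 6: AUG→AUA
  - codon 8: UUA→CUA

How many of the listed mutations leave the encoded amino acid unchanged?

Codon 1: UCA (Ser) → UAA (Stop) — nonsense.
Codon 2: UAU (Tyr) → UGU (Cys) — missense.
Codon 3: CGG (Arg) → CGA (Arg) — synonymous.
Codon 4: UGG (Trp) → GGG (Gly) — missense.
Codon 5: UGU (Cys) → UCU (Ser) — missense.
Codon 6: AUG (Met) → AUA (Ile) — missense.
Codon 8: UUA (Leu) → CUA (Leu) — synonymous.
Synonymous: 2 of 7.

2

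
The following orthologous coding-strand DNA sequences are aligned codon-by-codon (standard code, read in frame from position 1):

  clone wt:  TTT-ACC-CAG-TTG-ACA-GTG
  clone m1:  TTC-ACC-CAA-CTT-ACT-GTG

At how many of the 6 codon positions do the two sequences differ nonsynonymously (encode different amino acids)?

0

Codon 1: TTT Phe / TTC Phe — synonymous.
Codon 2: ACC Thr / ACC Thr — identical.
Codon 3: CAG Gln / CAA Gln — synonymous.
Codon 4: TTG Leu / CTT Leu — synonymous.
Codon 5: ACA Thr / ACT Thr — synonymous.
Codon 6: GTG Val / GTG Val — identical.
Nonsynonymous differences: 0.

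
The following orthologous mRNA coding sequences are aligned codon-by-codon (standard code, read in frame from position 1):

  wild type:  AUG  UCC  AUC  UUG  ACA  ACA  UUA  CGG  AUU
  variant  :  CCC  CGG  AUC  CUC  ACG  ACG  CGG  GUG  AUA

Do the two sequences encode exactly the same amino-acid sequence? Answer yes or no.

Codon 1: AUG Met / CCC Pro — nonsynonymous.
Codon 2: UCC Ser / CGG Arg — nonsynonymous.
Codon 3: AUC Ile / AUC Ile — identical.
Codon 4: UUG Leu / CUC Leu — synonymous.
Codon 5: ACA Thr / ACG Thr — synonymous.
Codon 6: ACA Thr / ACG Thr — synonymous.
Codon 7: UUA Leu / CGG Arg — nonsynonymous.
Codon 8: CGG Arg / GUG Val — nonsynonymous.
Codon 9: AUU Ile / AUA Ile — synonymous.
Nonsynonymous differences: 4 → different protein.

no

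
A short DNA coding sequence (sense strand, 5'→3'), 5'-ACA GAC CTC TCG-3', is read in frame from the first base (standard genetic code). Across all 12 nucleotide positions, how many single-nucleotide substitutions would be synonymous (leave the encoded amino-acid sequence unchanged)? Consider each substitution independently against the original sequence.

Codon 1 (ACA, Thr): 3 synonymous substitutions.
Codon 2 (GAC, Asp): 1 synonymous substitution.
Codon 3 (CTC, Leu): 3 synonymous substitutions.
Codon 4 (TCG, Ser): 3 synonymous substitutions.
Total: 3 + 1 + 3 + 3 = 10.

10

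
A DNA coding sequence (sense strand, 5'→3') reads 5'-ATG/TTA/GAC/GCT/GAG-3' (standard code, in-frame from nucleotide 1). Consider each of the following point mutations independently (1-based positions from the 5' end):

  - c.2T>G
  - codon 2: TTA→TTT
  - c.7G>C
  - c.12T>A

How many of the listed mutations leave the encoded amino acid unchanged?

Codon 1: ATG (Met) → AGG (Arg) — missense.
Codon 2: TTA (Leu) → TTT (Phe) — missense.
Codon 3: GAC (Asp) → CAC (His) — missense.
Codon 4: GCT (Ala) → GCA (Ala) — synonymous.
Synonymous: 1 of 4.

1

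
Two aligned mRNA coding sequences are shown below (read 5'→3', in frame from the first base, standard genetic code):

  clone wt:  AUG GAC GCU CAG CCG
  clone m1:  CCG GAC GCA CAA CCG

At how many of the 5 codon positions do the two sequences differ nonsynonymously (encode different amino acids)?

1

Codon 1: AUG Met / CCG Pro — nonsynonymous.
Codon 2: GAC Asp / GAC Asp — identical.
Codon 3: GCU Ala / GCA Ala — synonymous.
Codon 4: CAG Gln / CAA Gln — synonymous.
Codon 5: CCG Pro / CCG Pro — identical.
Nonsynonymous differences: 1.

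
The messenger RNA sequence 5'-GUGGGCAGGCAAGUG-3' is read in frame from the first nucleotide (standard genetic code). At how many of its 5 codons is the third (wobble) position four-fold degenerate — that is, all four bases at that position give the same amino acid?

3

Codon 1 GUG (Val): third position 4-fold.
Codon 2 GGC (Gly): third position 4-fold.
Codon 3 AGG (Arg): third position 2-fold.
Codon 4 CAA (Gln): third position 2-fold.
Codon 5 GUG (Val): third position 4-fold.
Four-fold degenerate third positions: 3.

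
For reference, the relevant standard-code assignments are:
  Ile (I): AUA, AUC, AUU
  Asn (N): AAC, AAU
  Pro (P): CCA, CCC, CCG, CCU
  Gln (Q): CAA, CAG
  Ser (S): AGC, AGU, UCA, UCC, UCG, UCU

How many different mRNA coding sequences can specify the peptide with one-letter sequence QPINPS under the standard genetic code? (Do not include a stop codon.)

Gln: 2 codons.
Pro: 4 codons.
Ile: 3 codons.
Asn: 2 codons.
Pro: 4 codons.
Ser: 6 codons.
2 × 4 × 3 × 2 × 4 × 6 = 1152.

1152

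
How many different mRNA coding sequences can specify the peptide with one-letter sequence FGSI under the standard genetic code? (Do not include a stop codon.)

144

Phe: 2 codons.
Gly: 4 codons.
Ser: 6 codons.
Ile: 3 codons.
2 × 4 × 6 × 3 = 144.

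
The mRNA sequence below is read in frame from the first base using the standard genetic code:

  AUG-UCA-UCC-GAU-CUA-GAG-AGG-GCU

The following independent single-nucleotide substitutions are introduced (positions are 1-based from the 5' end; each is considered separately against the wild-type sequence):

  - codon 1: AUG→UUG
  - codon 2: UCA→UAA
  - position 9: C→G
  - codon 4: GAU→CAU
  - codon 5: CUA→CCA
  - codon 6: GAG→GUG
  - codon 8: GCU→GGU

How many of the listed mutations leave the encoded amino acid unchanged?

Codon 1: AUG (Met) → UUG (Leu) — missense.
Codon 2: UCA (Ser) → UAA (Stop) — nonsense.
Codon 3: UCC (Ser) → UCG (Ser) — synonymous.
Codon 4: GAU (Asp) → CAU (His) — missense.
Codon 5: CUA (Leu) → CCA (Pro) — missense.
Codon 6: GAG (Glu) → GUG (Val) — missense.
Codon 8: GCU (Ala) → GGU (Gly) — missense.
Synonymous: 1 of 7.

1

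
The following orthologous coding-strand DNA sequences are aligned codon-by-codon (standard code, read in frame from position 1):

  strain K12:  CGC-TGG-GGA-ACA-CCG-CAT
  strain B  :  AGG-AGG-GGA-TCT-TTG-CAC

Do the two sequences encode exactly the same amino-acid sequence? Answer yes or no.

no

Codon 1: CGC Arg / AGG Arg — synonymous.
Codon 2: TGG Trp / AGG Arg — nonsynonymous.
Codon 3: GGA Gly / GGA Gly — identical.
Codon 4: ACA Thr / TCT Ser — nonsynonymous.
Codon 5: CCG Pro / TTG Leu — nonsynonymous.
Codon 6: CAT His / CAC His — synonymous.
Nonsynonymous differences: 3 → different protein.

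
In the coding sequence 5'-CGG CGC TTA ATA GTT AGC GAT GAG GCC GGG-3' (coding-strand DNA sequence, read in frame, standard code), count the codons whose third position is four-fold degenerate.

5

Codon 1 CGG (Arg): third position 4-fold.
Codon 2 CGC (Arg): third position 4-fold.
Codon 3 TTA (Leu): third position 2-fold.
Codon 4 ATA (Ile): third position 3-fold.
Codon 5 GTT (Val): third position 4-fold.
Codon 6 AGC (Ser): third position 2-fold.
Codon 7 GAT (Asp): third position 2-fold.
Codon 8 GAG (Glu): third position 2-fold.
Codon 9 GCC (Ala): third position 4-fold.
Codon 10 GGG (Gly): third position 4-fold.
Four-fold degenerate third positions: 5.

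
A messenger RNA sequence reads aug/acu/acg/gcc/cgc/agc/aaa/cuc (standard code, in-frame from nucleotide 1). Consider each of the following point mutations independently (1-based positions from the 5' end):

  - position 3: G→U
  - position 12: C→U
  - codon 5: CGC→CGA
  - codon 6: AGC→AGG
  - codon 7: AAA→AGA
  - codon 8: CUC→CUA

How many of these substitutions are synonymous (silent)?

Codon 1: AUG (Met) → AUU (Ile) — missense.
Codon 4: GCC (Ala) → GCU (Ala) — synonymous.
Codon 5: CGC (Arg) → CGA (Arg) — synonymous.
Codon 6: AGC (Ser) → AGG (Arg) — missense.
Codon 7: AAA (Lys) → AGA (Arg) — missense.
Codon 8: CUC (Leu) → CUA (Leu) — synonymous.
Synonymous: 3 of 6.

3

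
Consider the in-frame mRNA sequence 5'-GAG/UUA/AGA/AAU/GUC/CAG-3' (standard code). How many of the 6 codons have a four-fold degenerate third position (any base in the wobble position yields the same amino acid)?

1

Codon 1 GAG (Glu): third position 2-fold.
Codon 2 UUA (Leu): third position 2-fold.
Codon 3 AGA (Arg): third position 2-fold.
Codon 4 AAU (Asn): third position 2-fold.
Codon 5 GUC (Val): third position 4-fold.
Codon 6 CAG (Gln): third position 2-fold.
Four-fold degenerate third positions: 1.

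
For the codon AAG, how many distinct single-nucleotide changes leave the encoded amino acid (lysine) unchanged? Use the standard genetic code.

1

Position 1: none → 0 synonymous.
Position 2: none → 0 synonymous.
Position 3: AAA → 1 synonymous.
Total: 0 + 0 + 1 = 1.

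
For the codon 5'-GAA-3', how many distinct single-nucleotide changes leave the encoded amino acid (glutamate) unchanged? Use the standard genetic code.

1

Position 1: none → 0 synonymous.
Position 2: none → 0 synonymous.
Position 3: GAG → 1 synonymous.
Total: 0 + 0 + 1 = 1.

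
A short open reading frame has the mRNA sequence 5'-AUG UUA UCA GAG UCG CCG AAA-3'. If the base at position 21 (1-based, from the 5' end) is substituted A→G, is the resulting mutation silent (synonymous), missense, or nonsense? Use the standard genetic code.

silent

Position 21 falls in codon 7: AAA → Lys.
After the substitution the codon is AAG → Lys.
Both encode Lys, so the change is synonymous.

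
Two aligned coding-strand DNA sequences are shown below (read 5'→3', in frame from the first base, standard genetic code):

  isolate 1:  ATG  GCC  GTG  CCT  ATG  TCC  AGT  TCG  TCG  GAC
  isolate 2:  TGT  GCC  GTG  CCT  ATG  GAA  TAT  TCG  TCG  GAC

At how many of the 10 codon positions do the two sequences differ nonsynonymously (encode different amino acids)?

Codon 1: ATG Met / TGT Cys — nonsynonymous.
Codon 2: GCC Ala / GCC Ala — identical.
Codon 3: GTG Val / GTG Val — identical.
Codon 4: CCT Pro / CCT Pro — identical.
Codon 5: ATG Met / ATG Met — identical.
Codon 6: TCC Ser / GAA Glu — nonsynonymous.
Codon 7: AGT Ser / TAT Tyr — nonsynonymous.
Codon 8: TCG Ser / TCG Ser — identical.
Codon 9: TCG Ser / TCG Ser — identical.
Codon 10: GAC Asp / GAC Asp — identical.
Nonsynonymous differences: 3.

3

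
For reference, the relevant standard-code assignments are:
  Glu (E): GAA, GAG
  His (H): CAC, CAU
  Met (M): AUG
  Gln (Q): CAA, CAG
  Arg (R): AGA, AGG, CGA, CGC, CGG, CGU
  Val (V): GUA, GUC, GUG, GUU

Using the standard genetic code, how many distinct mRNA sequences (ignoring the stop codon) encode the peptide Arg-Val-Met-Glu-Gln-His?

192

Arg: 6 codons.
Val: 4 codons.
Met: 1 codon.
Glu: 2 codons.
Gln: 2 codons.
His: 2 codons.
6 × 4 × 1 × 2 × 2 × 2 = 192.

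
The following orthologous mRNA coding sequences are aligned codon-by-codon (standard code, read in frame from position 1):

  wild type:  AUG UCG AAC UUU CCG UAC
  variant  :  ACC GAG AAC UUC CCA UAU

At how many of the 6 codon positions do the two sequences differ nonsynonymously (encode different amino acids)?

2

Codon 1: AUG Met / ACC Thr — nonsynonymous.
Codon 2: UCG Ser / GAG Glu — nonsynonymous.
Codon 3: AAC Asn / AAC Asn — identical.
Codon 4: UUU Phe / UUC Phe — synonymous.
Codon 5: CCG Pro / CCA Pro — synonymous.
Codon 6: UAC Tyr / UAU Tyr — synonymous.
Nonsynonymous differences: 2.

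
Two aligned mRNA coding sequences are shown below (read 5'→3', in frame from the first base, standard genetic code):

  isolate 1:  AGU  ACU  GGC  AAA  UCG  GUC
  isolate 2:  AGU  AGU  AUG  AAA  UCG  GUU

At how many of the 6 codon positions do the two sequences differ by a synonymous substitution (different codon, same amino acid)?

Codon 1: AGU Ser / AGU Ser — identical.
Codon 2: ACU Thr / AGU Ser — nonsynonymous.
Codon 3: GGC Gly / AUG Met — nonsynonymous.
Codon 4: AAA Lys / AAA Lys — identical.
Codon 5: UCG Ser / UCG Ser — identical.
Codon 6: GUC Val / GUU Val — synonymous.
Synonymous differences: 1.

1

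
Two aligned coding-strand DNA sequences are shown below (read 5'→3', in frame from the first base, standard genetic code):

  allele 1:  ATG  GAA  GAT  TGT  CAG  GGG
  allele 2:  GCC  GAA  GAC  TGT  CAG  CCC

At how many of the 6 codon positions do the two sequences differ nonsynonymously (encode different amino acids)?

Codon 1: ATG Met / GCC Ala — nonsynonymous.
Codon 2: GAA Glu / GAA Glu — identical.
Codon 3: GAT Asp / GAC Asp — synonymous.
Codon 4: TGT Cys / TGT Cys — identical.
Codon 5: CAG Gln / CAG Gln — identical.
Codon 6: GGG Gly / CCC Pro — nonsynonymous.
Nonsynonymous differences: 2.

2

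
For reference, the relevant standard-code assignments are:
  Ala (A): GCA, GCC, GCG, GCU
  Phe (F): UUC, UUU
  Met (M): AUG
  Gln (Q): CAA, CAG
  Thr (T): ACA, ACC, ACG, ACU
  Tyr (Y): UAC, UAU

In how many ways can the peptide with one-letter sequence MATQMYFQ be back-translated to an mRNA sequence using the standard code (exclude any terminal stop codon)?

Met: 1 codon.
Ala: 4 codons.
Thr: 4 codons.
Gln: 2 codons.
Met: 1 codon.
Tyr: 2 codons.
Phe: 2 codons.
Gln: 2 codons.
1 × 4 × 4 × 2 × 1 × 2 × 2 × 2 = 256.

256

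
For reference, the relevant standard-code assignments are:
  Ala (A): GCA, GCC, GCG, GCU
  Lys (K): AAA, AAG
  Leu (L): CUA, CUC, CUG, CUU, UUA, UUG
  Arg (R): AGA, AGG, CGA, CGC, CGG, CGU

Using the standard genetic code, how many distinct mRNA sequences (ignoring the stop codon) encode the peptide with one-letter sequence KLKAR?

Lys: 2 codons.
Leu: 6 codons.
Lys: 2 codons.
Ala: 4 codons.
Arg: 6 codons.
2 × 6 × 2 × 4 × 6 = 576.

576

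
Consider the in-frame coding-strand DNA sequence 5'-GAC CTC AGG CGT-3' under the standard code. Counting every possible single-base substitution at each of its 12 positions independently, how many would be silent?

9

Codon 1 (GAC, Asp): 1 synonymous substitution.
Codon 2 (CTC, Leu): 3 synonymous substitutions.
Codon 3 (AGG, Arg): 2 synonymous substitutions.
Codon 4 (CGT, Arg): 3 synonymous substitutions.
Total: 1 + 3 + 2 + 3 = 9.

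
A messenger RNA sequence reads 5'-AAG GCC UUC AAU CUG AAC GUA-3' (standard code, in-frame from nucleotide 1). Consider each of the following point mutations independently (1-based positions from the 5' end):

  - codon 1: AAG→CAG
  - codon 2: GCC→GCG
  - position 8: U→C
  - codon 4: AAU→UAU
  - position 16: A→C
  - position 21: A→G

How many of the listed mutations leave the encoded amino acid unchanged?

Codon 1: AAG (Lys) → CAG (Gln) — missense.
Codon 2: GCC (Ala) → GCG (Ala) — synonymous.
Codon 3: UUC (Phe) → UCC (Ser) — missense.
Codon 4: AAU (Asn) → UAU (Tyr) — missense.
Codon 6: AAC (Asn) → CAC (His) — missense.
Codon 7: GUA (Val) → GUG (Val) — synonymous.
Synonymous: 2 of 6.

2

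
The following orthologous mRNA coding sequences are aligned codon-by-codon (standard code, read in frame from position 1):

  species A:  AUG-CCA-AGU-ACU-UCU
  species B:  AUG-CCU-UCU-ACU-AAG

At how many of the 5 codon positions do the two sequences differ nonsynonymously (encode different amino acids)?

1

Codon 1: AUG Met / AUG Met — identical.
Codon 2: CCA Pro / CCU Pro — synonymous.
Codon 3: AGU Ser / UCU Ser — synonymous.
Codon 4: ACU Thr / ACU Thr — identical.
Codon 5: UCU Ser / AAG Lys — nonsynonymous.
Nonsynonymous differences: 1.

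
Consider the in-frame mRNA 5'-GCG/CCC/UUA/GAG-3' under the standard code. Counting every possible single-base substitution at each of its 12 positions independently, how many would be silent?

9

Codon 1 (GCG, Ala): 3 synonymous substitutions.
Codon 2 (CCC, Pro): 3 synonymous substitutions.
Codon 3 (UUA, Leu): 2 synonymous substitutions.
Codon 4 (GAG, Glu): 1 synonymous substitution.
Total: 3 + 3 + 2 + 1 = 9.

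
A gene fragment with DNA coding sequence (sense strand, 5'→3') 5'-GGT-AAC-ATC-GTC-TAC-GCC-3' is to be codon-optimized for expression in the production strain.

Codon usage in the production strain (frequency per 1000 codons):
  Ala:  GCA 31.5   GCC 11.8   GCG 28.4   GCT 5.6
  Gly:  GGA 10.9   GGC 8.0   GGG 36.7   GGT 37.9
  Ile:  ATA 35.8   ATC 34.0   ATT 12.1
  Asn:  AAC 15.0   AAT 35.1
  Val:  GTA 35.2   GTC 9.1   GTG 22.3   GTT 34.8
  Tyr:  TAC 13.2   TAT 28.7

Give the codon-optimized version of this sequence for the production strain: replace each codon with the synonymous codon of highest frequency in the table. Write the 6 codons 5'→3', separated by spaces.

GGT AAT ATA GTA TAT GCA

Codon 1 (Gly): best is GGT at 37.9.
Codon 2 (Asn): best is AAT at 35.1.
Codon 3 (Ile): best is ATA at 35.8.
Codon 4 (Val): best is GTA at 35.2.
Codon 5 (Tyr): best is TAT at 28.7.
Codon 6 (Ala): best is GCA at 31.5.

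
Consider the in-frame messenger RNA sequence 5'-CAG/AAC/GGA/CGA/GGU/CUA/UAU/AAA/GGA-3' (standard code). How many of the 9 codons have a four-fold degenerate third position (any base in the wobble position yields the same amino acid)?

Codon 1 CAG (Gln): third position 2-fold.
Codon 2 AAC (Asn): third position 2-fold.
Codon 3 GGA (Gly): third position 4-fold.
Codon 4 CGA (Arg): third position 4-fold.
Codon 5 GGU (Gly): third position 4-fold.
Codon 6 CUA (Leu): third position 4-fold.
Codon 7 UAU (Tyr): third position 2-fold.
Codon 8 AAA (Lys): third position 2-fold.
Codon 9 GGA (Gly): third position 4-fold.
Four-fold degenerate third positions: 5.

5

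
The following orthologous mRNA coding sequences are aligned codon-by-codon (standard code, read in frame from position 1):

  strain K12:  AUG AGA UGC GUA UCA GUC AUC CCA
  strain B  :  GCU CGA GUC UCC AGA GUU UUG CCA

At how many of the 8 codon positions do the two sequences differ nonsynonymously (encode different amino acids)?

Codon 1: AUG Met / GCU Ala — nonsynonymous.
Codon 2: AGA Arg / CGA Arg — synonymous.
Codon 3: UGC Cys / GUC Val — nonsynonymous.
Codon 4: GUA Val / UCC Ser — nonsynonymous.
Codon 5: UCA Ser / AGA Arg — nonsynonymous.
Codon 6: GUC Val / GUU Val — synonymous.
Codon 7: AUC Ile / UUG Leu — nonsynonymous.
Codon 8: CCA Pro / CCA Pro — identical.
Nonsynonymous differences: 5.

5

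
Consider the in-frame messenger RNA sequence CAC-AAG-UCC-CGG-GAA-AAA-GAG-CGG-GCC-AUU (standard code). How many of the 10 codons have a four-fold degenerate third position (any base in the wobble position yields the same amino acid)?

4

Codon 1 CAC (His): third position 2-fold.
Codon 2 AAG (Lys): third position 2-fold.
Codon 3 UCC (Ser): third position 4-fold.
Codon 4 CGG (Arg): third position 4-fold.
Codon 5 GAA (Glu): third position 2-fold.
Codon 6 AAA (Lys): third position 2-fold.
Codon 7 GAG (Glu): third position 2-fold.
Codon 8 CGG (Arg): third position 4-fold.
Codon 9 GCC (Ala): third position 4-fold.
Codon 10 AUU (Ile): third position 3-fold.
Four-fold degenerate third positions: 4.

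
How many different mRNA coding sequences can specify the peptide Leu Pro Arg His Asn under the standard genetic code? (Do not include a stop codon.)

Leu: 6 codons.
Pro: 4 codons.
Arg: 6 codons.
His: 2 codons.
Asn: 2 codons.
6 × 4 × 6 × 2 × 2 = 576.

576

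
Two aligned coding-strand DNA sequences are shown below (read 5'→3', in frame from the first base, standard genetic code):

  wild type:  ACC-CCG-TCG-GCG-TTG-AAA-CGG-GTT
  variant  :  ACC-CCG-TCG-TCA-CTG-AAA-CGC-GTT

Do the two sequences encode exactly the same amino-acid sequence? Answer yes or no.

no

Codon 1: ACC Thr / ACC Thr — identical.
Codon 2: CCG Pro / CCG Pro — identical.
Codon 3: TCG Ser / TCG Ser — identical.
Codon 4: GCG Ala / TCA Ser — nonsynonymous.
Codon 5: TTG Leu / CTG Leu — synonymous.
Codon 6: AAA Lys / AAA Lys — identical.
Codon 7: CGG Arg / CGC Arg — synonymous.
Codon 8: GTT Val / GTT Val — identical.
Nonsynonymous differences: 1 → different protein.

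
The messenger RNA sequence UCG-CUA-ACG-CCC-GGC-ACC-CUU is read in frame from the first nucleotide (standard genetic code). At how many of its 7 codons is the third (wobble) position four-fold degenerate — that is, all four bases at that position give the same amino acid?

7

Codon 1 UCG (Ser): third position 4-fold.
Codon 2 CUA (Leu): third position 4-fold.
Codon 3 ACG (Thr): third position 4-fold.
Codon 4 CCC (Pro): third position 4-fold.
Codon 5 GGC (Gly): third position 4-fold.
Codon 6 ACC (Thr): third position 4-fold.
Codon 7 CUU (Leu): third position 4-fold.
Four-fold degenerate third positions: 7.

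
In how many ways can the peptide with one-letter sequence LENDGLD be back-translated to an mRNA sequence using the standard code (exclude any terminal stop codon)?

2304

Leu: 6 codons.
Glu: 2 codons.
Asn: 2 codons.
Asp: 2 codons.
Gly: 4 codons.
Leu: 6 codons.
Asp: 2 codons.
6 × 2 × 2 × 2 × 4 × 6 × 2 = 2304.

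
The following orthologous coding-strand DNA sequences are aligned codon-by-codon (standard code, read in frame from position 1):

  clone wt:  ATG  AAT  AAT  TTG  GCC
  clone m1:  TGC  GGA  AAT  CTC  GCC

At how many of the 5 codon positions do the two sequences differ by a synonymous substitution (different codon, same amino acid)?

Codon 1: ATG Met / TGC Cys — nonsynonymous.
Codon 2: AAT Asn / GGA Gly — nonsynonymous.
Codon 3: AAT Asn / AAT Asn — identical.
Codon 4: TTG Leu / CTC Leu — synonymous.
Codon 5: GCC Ala / GCC Ala — identical.
Synonymous differences: 1.

1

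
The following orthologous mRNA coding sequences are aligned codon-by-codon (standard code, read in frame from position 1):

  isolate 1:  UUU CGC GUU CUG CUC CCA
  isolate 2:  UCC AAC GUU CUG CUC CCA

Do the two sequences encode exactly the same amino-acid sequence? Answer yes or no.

Codon 1: UUU Phe / UCC Ser — nonsynonymous.
Codon 2: CGC Arg / AAC Asn — nonsynonymous.
Codon 3: GUU Val / GUU Val — identical.
Codon 4: CUG Leu / CUG Leu — identical.
Codon 5: CUC Leu / CUC Leu — identical.
Codon 6: CCA Pro / CCA Pro — identical.
Nonsynonymous differences: 2 → different protein.

no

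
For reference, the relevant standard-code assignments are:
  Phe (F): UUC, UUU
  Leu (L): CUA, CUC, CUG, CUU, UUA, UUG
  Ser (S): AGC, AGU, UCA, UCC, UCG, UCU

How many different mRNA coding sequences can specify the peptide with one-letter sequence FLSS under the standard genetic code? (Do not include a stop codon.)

432

Phe: 2 codons.
Leu: 6 codons.
Ser: 6 codons.
Ser: 6 codons.
2 × 6 × 6 × 6 = 432.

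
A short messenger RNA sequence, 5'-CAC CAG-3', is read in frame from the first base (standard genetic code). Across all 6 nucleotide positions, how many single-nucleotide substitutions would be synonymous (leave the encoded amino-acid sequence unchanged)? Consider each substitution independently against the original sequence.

Codon 1 (CAC, His): 1 synonymous substitution.
Codon 2 (CAG, Gln): 1 synonymous substitution.
Total: 1 + 1 = 2.

2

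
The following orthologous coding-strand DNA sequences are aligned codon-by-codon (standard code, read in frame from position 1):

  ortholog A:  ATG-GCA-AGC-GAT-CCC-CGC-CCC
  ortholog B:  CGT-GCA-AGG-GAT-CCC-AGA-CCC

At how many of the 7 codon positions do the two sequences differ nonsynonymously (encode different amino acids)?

2

Codon 1: ATG Met / CGT Arg — nonsynonymous.
Codon 2: GCA Ala / GCA Ala — identical.
Codon 3: AGC Ser / AGG Arg — nonsynonymous.
Codon 4: GAT Asp / GAT Asp — identical.
Codon 5: CCC Pro / CCC Pro — identical.
Codon 6: CGC Arg / AGA Arg — synonymous.
Codon 7: CCC Pro / CCC Pro — identical.
Nonsynonymous differences: 2.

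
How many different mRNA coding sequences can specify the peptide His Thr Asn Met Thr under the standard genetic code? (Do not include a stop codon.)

64

His: 2 codons.
Thr: 4 codons.
Asn: 2 codons.
Met: 1 codon.
Thr: 4 codons.
2 × 4 × 2 × 1 × 4 = 64.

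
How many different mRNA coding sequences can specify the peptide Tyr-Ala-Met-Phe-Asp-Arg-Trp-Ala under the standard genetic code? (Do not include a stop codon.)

768

Tyr: 2 codons.
Ala: 4 codons.
Met: 1 codon.
Phe: 2 codons.
Asp: 2 codons.
Arg: 6 codons.
Trp: 1 codon.
Ala: 4 codons.
2 × 4 × 1 × 2 × 2 × 6 × 1 × 4 = 768.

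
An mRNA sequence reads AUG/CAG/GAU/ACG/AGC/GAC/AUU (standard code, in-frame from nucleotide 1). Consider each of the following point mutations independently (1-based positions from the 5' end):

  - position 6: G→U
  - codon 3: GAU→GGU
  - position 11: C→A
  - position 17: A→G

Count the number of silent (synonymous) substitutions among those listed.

Codon 2: CAG (Gln) → CAU (His) — missense.
Codon 3: GAU (Asp) → GGU (Gly) — missense.
Codon 4: ACG (Thr) → AAG (Lys) — missense.
Codon 6: GAC (Asp) → GGC (Gly) — missense.
Synonymous: 0 of 4.

0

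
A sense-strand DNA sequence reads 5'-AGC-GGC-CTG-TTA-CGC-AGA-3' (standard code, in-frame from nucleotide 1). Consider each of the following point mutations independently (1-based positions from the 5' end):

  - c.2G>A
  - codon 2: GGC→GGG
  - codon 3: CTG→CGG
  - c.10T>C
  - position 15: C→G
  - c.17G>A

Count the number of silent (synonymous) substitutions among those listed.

Codon 1: AGC (Ser) → AAC (Asn) — missense.
Codon 2: GGC (Gly) → GGG (Gly) — synonymous.
Codon 3: CTG (Leu) → CGG (Arg) — missense.
Codon 4: TTA (Leu) → CTA (Leu) — synonymous.
Codon 5: CGC (Arg) → CGG (Arg) — synonymous.
Codon 6: AGA (Arg) → AAA (Lys) — missense.
Synonymous: 3 of 6.

3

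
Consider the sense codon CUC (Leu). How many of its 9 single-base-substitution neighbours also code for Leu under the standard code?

3

Position 1: none → 0 synonymous.
Position 2: none → 0 synonymous.
Position 3: CUU, CUA, CUG → 3 synonymous.
Total: 0 + 0 + 3 = 3.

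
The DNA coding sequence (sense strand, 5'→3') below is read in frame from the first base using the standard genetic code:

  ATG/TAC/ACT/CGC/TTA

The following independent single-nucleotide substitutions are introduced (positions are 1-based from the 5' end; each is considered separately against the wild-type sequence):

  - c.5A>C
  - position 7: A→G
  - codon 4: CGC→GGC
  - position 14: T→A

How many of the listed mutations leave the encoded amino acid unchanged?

0

Codon 2: TAC (Tyr) → TCC (Ser) — missense.
Codon 3: ACT (Thr) → GCT (Ala) — missense.
Codon 4: CGC (Arg) → GGC (Gly) — missense.
Codon 5: TTA (Leu) → TAA (Stop) — nonsense.
Synonymous: 0 of 4.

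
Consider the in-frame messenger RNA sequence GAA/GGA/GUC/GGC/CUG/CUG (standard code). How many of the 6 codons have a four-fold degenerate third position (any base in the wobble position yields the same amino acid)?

Codon 1 GAA (Glu): third position 2-fold.
Codon 2 GGA (Gly): third position 4-fold.
Codon 3 GUC (Val): third position 4-fold.
Codon 4 GGC (Gly): third position 4-fold.
Codon 5 CUG (Leu): third position 4-fold.
Codon 6 CUG (Leu): third position 4-fold.
Four-fold degenerate third positions: 5.

5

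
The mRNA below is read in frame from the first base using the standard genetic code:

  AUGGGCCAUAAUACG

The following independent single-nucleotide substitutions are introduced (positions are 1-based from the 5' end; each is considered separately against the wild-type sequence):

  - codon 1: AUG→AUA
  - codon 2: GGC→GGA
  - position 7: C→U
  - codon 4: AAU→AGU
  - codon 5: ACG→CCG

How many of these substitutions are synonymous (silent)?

1

Codon 1: AUG (Met) → AUA (Ile) — missense.
Codon 2: GGC (Gly) → GGA (Gly) — synonymous.
Codon 3: CAU (His) → UAU (Tyr) — missense.
Codon 4: AAU (Asn) → AGU (Ser) — missense.
Codon 5: ACG (Thr) → CCG (Pro) — missense.
Synonymous: 1 of 5.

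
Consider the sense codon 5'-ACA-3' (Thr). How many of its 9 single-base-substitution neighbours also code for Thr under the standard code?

Position 1: none → 0 synonymous.
Position 2: none → 0 synonymous.
Position 3: ACU, ACC, ACG → 3 synonymous.
Total: 0 + 0 + 3 = 3.

3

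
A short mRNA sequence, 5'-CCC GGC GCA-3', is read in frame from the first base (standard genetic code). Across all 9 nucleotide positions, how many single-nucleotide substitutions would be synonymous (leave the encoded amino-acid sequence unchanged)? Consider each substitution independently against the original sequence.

Codon 1 (CCC, Pro): 3 synonymous substitutions.
Codon 2 (GGC, Gly): 3 synonymous substitutions.
Codon 3 (GCA, Ala): 3 synonymous substitutions.
Total: 3 + 3 + 3 = 9.

9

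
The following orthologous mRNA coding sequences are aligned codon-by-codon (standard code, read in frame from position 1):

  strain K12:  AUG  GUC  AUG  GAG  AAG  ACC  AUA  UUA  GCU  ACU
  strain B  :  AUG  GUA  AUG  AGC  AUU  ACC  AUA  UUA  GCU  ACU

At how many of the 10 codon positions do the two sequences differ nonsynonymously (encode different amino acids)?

2

Codon 1: AUG Met / AUG Met — identical.
Codon 2: GUC Val / GUA Val — synonymous.
Codon 3: AUG Met / AUG Met — identical.
Codon 4: GAG Glu / AGC Ser — nonsynonymous.
Codon 5: AAG Lys / AUU Ile — nonsynonymous.
Codon 6: ACC Thr / ACC Thr — identical.
Codon 7: AUA Ile / AUA Ile — identical.
Codon 8: UUA Leu / UUA Leu — identical.
Codon 9: GCU Ala / GCU Ala — identical.
Codon 10: ACU Thr / ACU Thr — identical.
Nonsynonymous differences: 2.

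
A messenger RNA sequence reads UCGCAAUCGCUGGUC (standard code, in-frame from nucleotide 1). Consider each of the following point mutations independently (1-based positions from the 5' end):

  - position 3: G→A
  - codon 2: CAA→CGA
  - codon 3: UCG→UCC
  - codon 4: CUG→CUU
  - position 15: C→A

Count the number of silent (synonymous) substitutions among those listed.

4

Codon 1: UCG (Ser) → UCA (Ser) — synonymous.
Codon 2: CAA (Gln) → CGA (Arg) — missense.
Codon 3: UCG (Ser) → UCC (Ser) — synonymous.
Codon 4: CUG (Leu) → CUU (Leu) — synonymous.
Codon 5: GUC (Val) → GUA (Val) — synonymous.
Synonymous: 4 of 5.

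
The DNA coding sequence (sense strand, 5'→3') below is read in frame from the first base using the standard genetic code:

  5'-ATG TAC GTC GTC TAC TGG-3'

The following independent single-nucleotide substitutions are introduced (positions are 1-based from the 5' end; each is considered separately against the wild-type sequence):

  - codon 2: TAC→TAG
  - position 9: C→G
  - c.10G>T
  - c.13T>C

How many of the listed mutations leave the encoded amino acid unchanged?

1

Codon 2: TAC (Tyr) → TAG (Stop) — nonsense.
Codon 3: GTC (Val) → GTG (Val) — synonymous.
Codon 4: GTC (Val) → TTC (Phe) — missense.
Codon 5: TAC (Tyr) → CAC (His) — missense.
Synonymous: 1 of 4.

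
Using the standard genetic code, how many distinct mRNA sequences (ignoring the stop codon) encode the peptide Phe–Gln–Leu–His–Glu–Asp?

Phe: 2 codons.
Gln: 2 codons.
Leu: 6 codons.
His: 2 codons.
Glu: 2 codons.
Asp: 2 codons.
2 × 2 × 6 × 2 × 2 × 2 = 192.

192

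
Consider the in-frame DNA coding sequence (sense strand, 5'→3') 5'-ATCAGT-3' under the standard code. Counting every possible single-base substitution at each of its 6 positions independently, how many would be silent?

Codon 1 (ATC, Ile): 2 synonymous substitutions.
Codon 2 (AGT, Ser): 1 synonymous substitution.
Total: 2 + 1 = 3.

3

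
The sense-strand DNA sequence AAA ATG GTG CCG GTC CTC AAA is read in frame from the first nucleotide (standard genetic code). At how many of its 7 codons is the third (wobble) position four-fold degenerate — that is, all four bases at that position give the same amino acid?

4

Codon 1 AAA (Lys): third position 2-fold.
Codon 2 ATG (Met): third position 1-fold.
Codon 3 GTG (Val): third position 4-fold.
Codon 4 CCG (Pro): third position 4-fold.
Codon 5 GTC (Val): third position 4-fold.
Codon 6 CTC (Leu): third position 4-fold.
Codon 7 AAA (Lys): third position 2-fold.
Four-fold degenerate third positions: 4.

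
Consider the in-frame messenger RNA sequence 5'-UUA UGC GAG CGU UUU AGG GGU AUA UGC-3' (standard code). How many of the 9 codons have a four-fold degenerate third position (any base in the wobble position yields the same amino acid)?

2

Codon 1 UUA (Leu): third position 2-fold.
Codon 2 UGC (Cys): third position 2-fold.
Codon 3 GAG (Glu): third position 2-fold.
Codon 4 CGU (Arg): third position 4-fold.
Codon 5 UUU (Phe): third position 2-fold.
Codon 6 AGG (Arg): third position 2-fold.
Codon 7 GGU (Gly): third position 4-fold.
Codon 8 AUA (Ile): third position 3-fold.
Codon 9 UGC (Cys): third position 2-fold.
Four-fold degenerate third positions: 2.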